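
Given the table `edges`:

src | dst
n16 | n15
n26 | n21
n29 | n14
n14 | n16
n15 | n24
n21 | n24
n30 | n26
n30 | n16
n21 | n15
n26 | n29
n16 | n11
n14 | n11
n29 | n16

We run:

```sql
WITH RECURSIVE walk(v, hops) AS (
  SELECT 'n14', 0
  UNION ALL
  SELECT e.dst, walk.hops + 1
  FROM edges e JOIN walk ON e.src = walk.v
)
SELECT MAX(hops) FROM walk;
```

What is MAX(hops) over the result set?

3

Base: (n14, hops=0).
Iteration 1: edges from {n14} -> (n11, hops=1), (n16, hops=1).
Iteration 2: edges from {n11,n16} -> (n11, hops=2), (n15, hops=2).
Iteration 3: edges from {n11,n15} -> (n24, hops=3).
Iteration 4: no outgoing edges from {n24}; recursion stops.
hops values: 0, 1, 1, 2, 2, 3; the maximum is 3.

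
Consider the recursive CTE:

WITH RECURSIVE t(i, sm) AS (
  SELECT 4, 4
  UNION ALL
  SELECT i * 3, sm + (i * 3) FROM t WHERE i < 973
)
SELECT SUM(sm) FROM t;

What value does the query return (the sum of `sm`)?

6544

Base: i=4, sm=4.
Iteration 1: 4 < 973 holds -> i = 4 * 3 = 12, sm = 4 + 12 = 16.
Iteration 2: 12 < 973 holds -> i = 12 * 3 = 36, sm = 16 + 36 = 52.
Iteration 3: 36 < 973 holds -> i = 36 * 3 = 108, sm = 52 + 108 = 160.
Iteration 4: 108 < 973 holds -> i = 108 * 3 = 324, sm = 160 + 324 = 484.
Iteration 5: 324 < 973 holds -> i = 324 * 3 = 972, sm = 484 + 972 = 1456.
Iteration 6: 972 < 973 holds -> i = 972 * 3 = 2916, sm = 1456 + 2916 = 4372.
Iteration 7: 2916 < 973 fails; recursion stops.
SUM(sm) = 4 + 16 + 52 + 160 + 484 + 1456 + 4372 = 6544.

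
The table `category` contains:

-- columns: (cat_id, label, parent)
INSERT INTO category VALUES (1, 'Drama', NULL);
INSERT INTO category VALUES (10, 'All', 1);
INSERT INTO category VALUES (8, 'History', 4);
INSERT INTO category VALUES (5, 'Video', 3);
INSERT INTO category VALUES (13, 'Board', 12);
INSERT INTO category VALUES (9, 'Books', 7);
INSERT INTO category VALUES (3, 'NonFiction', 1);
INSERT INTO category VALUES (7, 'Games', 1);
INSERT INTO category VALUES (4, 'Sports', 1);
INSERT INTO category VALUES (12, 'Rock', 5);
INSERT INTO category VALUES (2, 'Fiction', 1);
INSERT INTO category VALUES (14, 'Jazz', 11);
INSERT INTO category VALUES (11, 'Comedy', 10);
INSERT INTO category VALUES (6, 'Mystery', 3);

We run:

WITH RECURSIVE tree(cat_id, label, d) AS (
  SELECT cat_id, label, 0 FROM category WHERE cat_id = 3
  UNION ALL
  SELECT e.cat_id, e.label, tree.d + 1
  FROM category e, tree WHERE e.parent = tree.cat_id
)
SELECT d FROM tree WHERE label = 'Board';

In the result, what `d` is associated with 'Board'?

Base: cat_id=3 (NonFiction) at d 0.
Iteration 1: rows with parent in {3} -> Video (id 5, d 1), Mystery (id 6, d 1).
Iteration 2: rows with parent in {5,6} -> Rock (id 12, d 2).
Iteration 3: rows with parent in {12} -> Board (id 13, d 3).
Iteration 4: no rows with parent in {13}; recursion stops.

3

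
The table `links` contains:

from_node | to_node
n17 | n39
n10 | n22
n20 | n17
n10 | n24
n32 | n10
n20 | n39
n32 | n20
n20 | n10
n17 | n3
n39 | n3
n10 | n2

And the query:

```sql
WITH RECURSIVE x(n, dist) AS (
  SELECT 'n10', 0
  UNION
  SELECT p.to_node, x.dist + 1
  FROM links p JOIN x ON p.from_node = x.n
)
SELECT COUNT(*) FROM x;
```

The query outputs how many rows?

4

Base: (n10, dist=0).
Iteration 1: edges from {n10} -> (n2, dist=1), (n22, dist=1), (n24, dist=1).
Iteration 2: no outgoing edges from {n2,n22,n24}; recursion stops.
Total rows emitted: 4.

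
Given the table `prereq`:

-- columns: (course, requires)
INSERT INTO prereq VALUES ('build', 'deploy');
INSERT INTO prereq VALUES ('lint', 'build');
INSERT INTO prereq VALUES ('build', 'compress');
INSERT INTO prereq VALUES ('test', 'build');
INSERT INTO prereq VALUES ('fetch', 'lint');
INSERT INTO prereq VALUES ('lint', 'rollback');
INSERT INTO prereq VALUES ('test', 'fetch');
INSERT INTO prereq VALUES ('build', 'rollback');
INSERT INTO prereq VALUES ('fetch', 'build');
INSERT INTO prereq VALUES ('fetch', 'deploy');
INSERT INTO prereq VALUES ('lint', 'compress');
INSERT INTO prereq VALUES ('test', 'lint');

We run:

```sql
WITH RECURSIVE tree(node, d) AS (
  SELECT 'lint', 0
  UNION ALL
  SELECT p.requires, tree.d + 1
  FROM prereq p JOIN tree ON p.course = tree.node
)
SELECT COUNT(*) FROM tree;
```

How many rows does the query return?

7

Base: (lint, d=0).
Iteration 1: edges from {lint} -> (build, d=1), (compress, d=1), (rollback, d=1).
Iteration 2: edges from {build,compress,rollback} -> (compress, d=2), (deploy, d=2), (rollback, d=2).
Iteration 3: no outgoing edges from {compress,deploy,rollback}; recursion stops.
Total rows emitted: 7.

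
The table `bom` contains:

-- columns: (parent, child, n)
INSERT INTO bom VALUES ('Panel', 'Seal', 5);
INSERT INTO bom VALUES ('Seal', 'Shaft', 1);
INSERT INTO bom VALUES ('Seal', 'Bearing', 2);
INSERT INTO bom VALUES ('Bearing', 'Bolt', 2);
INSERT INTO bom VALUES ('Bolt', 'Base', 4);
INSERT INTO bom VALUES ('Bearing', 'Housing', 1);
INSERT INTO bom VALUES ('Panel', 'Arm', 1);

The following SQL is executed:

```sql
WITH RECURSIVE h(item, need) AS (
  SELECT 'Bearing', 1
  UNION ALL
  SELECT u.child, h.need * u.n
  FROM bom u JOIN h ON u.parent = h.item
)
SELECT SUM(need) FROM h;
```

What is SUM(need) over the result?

Base: (Bearing, need=1).
Iteration 1: components of {Bearing} -> Bolt = 1*2 = 2, Housing = 1*1 = 1.
Iteration 2: components of {Bolt,Housing} -> Base = 2*4 = 8.
Iteration 3: no further components; recursion stops.
SUM(need) = 1 + 2 + 1 + 8 = 12.

12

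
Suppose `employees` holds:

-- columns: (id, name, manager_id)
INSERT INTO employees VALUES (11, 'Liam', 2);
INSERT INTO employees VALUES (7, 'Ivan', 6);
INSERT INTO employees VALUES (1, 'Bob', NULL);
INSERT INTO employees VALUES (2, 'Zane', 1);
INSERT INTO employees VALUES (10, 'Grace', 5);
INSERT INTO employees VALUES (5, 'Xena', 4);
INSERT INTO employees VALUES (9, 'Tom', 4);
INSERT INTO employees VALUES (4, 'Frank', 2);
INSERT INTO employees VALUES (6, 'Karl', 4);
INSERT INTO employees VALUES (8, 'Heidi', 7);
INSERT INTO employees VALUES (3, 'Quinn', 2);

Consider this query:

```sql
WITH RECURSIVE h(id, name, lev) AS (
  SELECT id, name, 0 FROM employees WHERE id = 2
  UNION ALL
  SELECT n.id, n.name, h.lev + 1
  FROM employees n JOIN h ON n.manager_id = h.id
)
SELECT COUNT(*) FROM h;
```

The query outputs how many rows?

10

Base: id=2 (Zane) at lev 0.
Iteration 1: rows with manager_id in {2} -> Quinn (id 3, lev 1), Frank (id 4, lev 1), Liam (id 11, lev 1).
Iteration 2: rows with manager_id in {3,4,11} -> Xena (id 5, lev 2), Karl (id 6, lev 2), Tom (id 9, lev 2).
Iteration 3: rows with manager_id in {5,6,9} -> Ivan (id 7, lev 3), Grace (id 10, lev 3).
Iteration 4: rows with manager_id in {7,10} -> Heidi (id 8, lev 4).
Iteration 5: no rows with manager_id in {8}; recursion stops.
Total rows emitted: 10.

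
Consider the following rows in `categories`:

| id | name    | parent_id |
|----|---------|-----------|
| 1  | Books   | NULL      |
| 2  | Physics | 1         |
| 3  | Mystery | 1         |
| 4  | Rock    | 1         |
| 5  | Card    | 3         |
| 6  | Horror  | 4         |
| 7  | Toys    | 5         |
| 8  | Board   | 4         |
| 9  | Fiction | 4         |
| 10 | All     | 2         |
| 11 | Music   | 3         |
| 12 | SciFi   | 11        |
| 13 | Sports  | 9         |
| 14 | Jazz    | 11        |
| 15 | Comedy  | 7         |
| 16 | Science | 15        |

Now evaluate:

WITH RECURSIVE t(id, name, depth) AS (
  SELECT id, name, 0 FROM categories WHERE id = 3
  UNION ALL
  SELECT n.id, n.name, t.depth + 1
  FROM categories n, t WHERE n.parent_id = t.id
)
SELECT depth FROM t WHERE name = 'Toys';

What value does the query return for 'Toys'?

2

Base: id=3 (Mystery) at depth 0.
Iteration 1: rows with parent_id in {3} -> Card (id 5, depth 1), Music (id 11, depth 1).
Iteration 2: rows with parent_id in {5,11} -> Toys (id 7, depth 2), SciFi (id 12, depth 2), Jazz (id 14, depth 2).
Iteration 3: rows with parent_id in {7,12,14} -> Comedy (id 15, depth 3).
Iteration 4: rows with parent_id in {15} -> Science (id 16, depth 4).
Iteration 5: no rows with parent_id in {16}; recursion stops.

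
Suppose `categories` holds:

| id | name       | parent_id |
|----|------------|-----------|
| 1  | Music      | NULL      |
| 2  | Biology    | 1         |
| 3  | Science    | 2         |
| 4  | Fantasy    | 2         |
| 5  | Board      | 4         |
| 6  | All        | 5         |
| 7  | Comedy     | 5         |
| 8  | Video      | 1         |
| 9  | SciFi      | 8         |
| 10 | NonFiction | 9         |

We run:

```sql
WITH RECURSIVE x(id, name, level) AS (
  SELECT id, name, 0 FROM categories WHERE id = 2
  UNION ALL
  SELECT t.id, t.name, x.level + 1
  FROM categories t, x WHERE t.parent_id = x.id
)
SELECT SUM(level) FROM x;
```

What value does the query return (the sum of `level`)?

10

Base: id=2 (Biology) at level 0.
Iteration 1: rows with parent_id in {2} -> Science (id 3, level 1), Fantasy (id 4, level 1).
Iteration 2: rows with parent_id in {3,4} -> Board (id 5, level 2).
Iteration 3: rows with parent_id in {5} -> All (id 6, level 3), Comedy (id 7, level 3).
Iteration 4: no rows with parent_id in {6,7}; recursion stops.
SUM(level) = 0 + 1 + 1 + 2 + 3 + 3 = 10.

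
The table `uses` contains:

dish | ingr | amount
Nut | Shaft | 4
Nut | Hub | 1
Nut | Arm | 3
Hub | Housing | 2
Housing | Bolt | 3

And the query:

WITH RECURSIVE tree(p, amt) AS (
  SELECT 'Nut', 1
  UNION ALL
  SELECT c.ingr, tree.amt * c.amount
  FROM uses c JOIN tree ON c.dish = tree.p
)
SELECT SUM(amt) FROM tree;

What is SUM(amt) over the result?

Base: (Nut, amt=1).
Iteration 1: components of {Nut} -> Arm = 1*3 = 3, Hub = 1*1 = 1, Shaft = 1*4 = 4.
Iteration 2: components of {Arm,Hub,Shaft} -> Housing = 1*2 = 2.
Iteration 3: components of {Housing} -> Bolt = 2*3 = 6.
Iteration 4: no further components; recursion stops.
SUM(amt) = 1 + 4 + 1 + 3 + 2 + 6 = 17.

17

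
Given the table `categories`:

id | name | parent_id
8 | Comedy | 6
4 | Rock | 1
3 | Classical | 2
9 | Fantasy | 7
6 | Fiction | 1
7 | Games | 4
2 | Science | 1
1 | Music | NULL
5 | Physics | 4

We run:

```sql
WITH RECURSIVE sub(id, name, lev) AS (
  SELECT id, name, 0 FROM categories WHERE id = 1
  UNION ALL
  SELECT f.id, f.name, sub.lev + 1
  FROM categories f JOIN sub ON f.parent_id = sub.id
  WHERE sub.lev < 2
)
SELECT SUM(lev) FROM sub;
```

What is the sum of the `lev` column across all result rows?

11

Base: id=1 (Music) at lev 0.
Iteration 1: rows with parent_id in {1} -> Science (id 2, lev 1), Rock (id 4, lev 1), Fiction (id 6, lev 1).
Iteration 2: rows with parent_id in {2,4,6} -> Classical (id 3, lev 2), Physics (id 5, lev 2), Games (id 7, lev 2), Comedy (id 8, lev 2).
Iteration 3: lev < 2 fails for all current rows; recursion stops.
SUM(lev) = 0 + 1 + 1 + 1 + 2 + 2 + 2 + 2 = 11.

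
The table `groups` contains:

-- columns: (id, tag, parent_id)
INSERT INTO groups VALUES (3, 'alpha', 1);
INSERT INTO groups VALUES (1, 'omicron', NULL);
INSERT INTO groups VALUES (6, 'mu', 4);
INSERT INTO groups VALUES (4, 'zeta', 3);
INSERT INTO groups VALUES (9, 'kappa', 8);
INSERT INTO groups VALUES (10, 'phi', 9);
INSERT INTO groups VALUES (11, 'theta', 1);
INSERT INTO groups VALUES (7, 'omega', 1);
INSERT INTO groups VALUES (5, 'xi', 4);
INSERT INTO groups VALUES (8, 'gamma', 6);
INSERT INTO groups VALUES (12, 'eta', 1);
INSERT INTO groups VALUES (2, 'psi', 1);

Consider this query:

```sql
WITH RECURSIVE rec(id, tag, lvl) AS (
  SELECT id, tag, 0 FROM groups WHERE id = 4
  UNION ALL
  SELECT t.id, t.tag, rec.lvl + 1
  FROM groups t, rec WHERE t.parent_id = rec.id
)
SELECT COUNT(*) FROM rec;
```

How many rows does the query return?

6

Base: id=4 (zeta) at lvl 0.
Iteration 1: rows with parent_id in {4} -> xi (id 5, lvl 1), mu (id 6, lvl 1).
Iteration 2: rows with parent_id in {5,6} -> gamma (id 8, lvl 2).
Iteration 3: rows with parent_id in {8} -> kappa (id 9, lvl 3).
Iteration 4: rows with parent_id in {9} -> phi (id 10, lvl 4).
Iteration 5: no rows with parent_id in {10}; recursion stops.
Total rows emitted: 6.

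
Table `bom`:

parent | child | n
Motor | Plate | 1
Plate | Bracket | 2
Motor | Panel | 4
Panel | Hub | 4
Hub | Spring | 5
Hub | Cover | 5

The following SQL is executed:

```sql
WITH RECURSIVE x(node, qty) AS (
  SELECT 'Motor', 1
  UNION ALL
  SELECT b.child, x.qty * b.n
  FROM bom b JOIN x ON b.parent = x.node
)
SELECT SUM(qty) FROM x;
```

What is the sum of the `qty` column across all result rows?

184

Base: (Motor, qty=1).
Iteration 1: components of {Motor} -> Panel = 1*4 = 4, Plate = 1*1 = 1.
Iteration 2: components of {Panel,Plate} -> Bracket = 1*2 = 2, Hub = 4*4 = 16.
Iteration 3: components of {Bracket,Hub} -> Cover = 16*5 = 80, Spring = 16*5 = 80.
Iteration 4: no further components; recursion stops.
SUM(qty) = 1 + 1 + 4 + 2 + 16 + 80 + 80 = 184.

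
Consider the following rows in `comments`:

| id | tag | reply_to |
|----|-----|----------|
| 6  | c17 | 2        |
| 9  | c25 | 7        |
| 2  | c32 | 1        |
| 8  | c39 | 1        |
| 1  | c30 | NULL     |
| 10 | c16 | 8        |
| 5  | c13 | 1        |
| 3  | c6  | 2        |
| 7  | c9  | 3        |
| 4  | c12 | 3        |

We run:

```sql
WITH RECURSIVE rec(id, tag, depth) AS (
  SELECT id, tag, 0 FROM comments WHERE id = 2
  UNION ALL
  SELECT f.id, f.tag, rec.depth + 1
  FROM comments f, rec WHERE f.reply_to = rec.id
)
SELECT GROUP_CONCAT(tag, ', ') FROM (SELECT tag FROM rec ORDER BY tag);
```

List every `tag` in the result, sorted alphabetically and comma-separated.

c12, c17, c25, c32, c6, c9

Base: id=2 (c32) at depth 0.
Iteration 1: rows with reply_to in {2} -> c6 (id 3, depth 1), c17 (id 6, depth 1).
Iteration 2: rows with reply_to in {3,6} -> c12 (id 4, depth 2), c9 (id 7, depth 2).
Iteration 3: rows with reply_to in {4,7} -> c25 (id 9, depth 3).
Iteration 4: no rows with reply_to in {9}; recursion stops.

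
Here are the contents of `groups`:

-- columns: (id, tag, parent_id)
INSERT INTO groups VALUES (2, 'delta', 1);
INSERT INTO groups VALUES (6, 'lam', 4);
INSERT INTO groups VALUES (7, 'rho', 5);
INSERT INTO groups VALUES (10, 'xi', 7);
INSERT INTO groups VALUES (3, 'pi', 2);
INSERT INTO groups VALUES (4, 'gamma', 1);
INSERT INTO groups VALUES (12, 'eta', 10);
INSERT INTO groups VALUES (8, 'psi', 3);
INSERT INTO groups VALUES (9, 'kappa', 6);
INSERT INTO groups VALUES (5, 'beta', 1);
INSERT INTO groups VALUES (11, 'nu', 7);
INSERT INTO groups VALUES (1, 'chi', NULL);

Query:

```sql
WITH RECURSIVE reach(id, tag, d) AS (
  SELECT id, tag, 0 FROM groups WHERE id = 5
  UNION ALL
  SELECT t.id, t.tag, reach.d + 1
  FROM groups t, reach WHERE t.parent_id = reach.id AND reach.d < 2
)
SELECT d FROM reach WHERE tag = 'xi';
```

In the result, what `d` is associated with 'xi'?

Base: id=5 (beta) at d 0.
Iteration 1: rows with parent_id in {5} -> rho (id 7, d 1).
Iteration 2: rows with parent_id in {7} -> xi (id 10, d 2), nu (id 11, d 2).
Iteration 3: d < 2 fails for all current rows; recursion stops.

2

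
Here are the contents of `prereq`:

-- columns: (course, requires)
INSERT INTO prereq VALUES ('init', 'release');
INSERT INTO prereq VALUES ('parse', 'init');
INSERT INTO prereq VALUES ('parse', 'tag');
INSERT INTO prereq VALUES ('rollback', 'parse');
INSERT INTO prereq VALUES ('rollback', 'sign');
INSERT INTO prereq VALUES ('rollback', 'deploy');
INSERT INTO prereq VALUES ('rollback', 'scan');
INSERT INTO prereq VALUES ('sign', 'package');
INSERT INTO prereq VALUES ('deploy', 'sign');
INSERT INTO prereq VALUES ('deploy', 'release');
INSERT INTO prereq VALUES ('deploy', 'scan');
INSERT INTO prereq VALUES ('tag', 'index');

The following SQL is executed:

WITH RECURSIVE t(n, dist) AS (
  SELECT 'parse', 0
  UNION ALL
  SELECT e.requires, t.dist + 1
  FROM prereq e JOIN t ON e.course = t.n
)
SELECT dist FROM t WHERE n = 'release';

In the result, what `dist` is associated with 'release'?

2

Base: (parse, dist=0).
Iteration 1: edges from {parse} -> (init, dist=1), (tag, dist=1).
Iteration 2: edges from {init,tag} -> (index, dist=2), (release, dist=2).
Iteration 3: no outgoing edges from {index,release}; recursion stops.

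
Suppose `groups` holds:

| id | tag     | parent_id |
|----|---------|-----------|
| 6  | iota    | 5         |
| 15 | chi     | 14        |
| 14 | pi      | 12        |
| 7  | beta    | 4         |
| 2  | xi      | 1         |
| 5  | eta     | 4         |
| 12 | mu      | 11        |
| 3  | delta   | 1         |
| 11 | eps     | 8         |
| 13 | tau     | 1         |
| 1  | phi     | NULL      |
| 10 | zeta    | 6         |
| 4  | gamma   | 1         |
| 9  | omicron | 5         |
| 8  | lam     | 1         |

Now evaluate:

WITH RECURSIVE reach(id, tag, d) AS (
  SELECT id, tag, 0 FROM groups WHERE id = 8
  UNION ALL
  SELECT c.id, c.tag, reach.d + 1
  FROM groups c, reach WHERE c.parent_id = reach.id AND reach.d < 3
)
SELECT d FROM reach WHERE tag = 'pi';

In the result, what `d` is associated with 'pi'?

Base: id=8 (lam) at d 0.
Iteration 1: rows with parent_id in {8} -> eps (id 11, d 1).
Iteration 2: rows with parent_id in {11} -> mu (id 12, d 2).
Iteration 3: rows with parent_id in {12} -> pi (id 14, d 3).
Iteration 4: d < 3 fails for all current rows; recursion stops.

3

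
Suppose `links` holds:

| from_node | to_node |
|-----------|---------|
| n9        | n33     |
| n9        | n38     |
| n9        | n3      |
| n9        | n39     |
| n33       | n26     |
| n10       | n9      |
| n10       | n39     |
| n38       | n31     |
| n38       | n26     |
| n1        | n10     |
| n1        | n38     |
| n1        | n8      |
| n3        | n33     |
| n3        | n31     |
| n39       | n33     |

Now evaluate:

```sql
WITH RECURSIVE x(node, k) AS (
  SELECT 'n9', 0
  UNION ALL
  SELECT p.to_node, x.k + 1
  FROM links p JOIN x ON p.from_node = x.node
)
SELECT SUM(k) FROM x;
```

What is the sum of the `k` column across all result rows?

Base: (n9, k=0).
Iteration 1: edges from {n9} -> (n3, k=1), (n33, k=1), (n38, k=1), (n39, k=1).
Iteration 2: edges from {n3,n33,n38,n39} -> (n26, k=2) x2, (n31, k=2) x2, (n33, k=2) x2. [UNION ALL keeps all 6 new rows, including repeats]
Iteration 3: edges from {n26,n31,n33} -> (n26, k=3) x2. [UNION ALL keeps all 2 new rows, including repeats]
Iteration 4: no outgoing edges from {n26}; recursion stops.
SUM(k) = 0 + 1 + 1 + 1 + 1 + 2 + 2 + 2 + 2 + 2 + 2 + 3 + 3 = 22.

22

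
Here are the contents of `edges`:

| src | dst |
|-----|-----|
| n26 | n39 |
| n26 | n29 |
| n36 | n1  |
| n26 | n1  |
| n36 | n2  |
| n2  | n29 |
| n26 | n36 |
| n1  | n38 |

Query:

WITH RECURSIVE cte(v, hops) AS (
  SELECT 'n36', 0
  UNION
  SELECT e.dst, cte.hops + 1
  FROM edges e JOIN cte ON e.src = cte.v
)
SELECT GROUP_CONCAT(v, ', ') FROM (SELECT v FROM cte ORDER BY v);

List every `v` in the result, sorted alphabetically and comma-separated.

Base: (n36, hops=0).
Iteration 1: edges from {n36} -> (n1, hops=1), (n2, hops=1).
Iteration 2: edges from {n1,n2} -> (n29, hops=2), (n38, hops=2).
Iteration 3: no outgoing edges from {n29,n38}; recursion stops.

n1, n2, n29, n36, n38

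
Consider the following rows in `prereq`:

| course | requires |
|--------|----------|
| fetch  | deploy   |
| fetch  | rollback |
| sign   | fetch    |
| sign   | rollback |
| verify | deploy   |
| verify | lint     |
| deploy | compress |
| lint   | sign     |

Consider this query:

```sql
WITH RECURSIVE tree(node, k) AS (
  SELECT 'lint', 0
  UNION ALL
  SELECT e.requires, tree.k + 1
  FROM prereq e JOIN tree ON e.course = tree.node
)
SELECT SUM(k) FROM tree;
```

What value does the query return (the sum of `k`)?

15

Base: (lint, k=0).
Iteration 1: edges from {lint} -> (sign, k=1).
Iteration 2: edges from {sign} -> (fetch, k=2), (rollback, k=2).
Iteration 3: edges from {fetch,rollback} -> (deploy, k=3), (rollback, k=3).
Iteration 4: edges from {deploy,rollback} -> (compress, k=4).
Iteration 5: no outgoing edges from {compress}; recursion stops.
SUM(k) = 0 + 1 + 2 + 2 + 3 + 3 + 4 = 15.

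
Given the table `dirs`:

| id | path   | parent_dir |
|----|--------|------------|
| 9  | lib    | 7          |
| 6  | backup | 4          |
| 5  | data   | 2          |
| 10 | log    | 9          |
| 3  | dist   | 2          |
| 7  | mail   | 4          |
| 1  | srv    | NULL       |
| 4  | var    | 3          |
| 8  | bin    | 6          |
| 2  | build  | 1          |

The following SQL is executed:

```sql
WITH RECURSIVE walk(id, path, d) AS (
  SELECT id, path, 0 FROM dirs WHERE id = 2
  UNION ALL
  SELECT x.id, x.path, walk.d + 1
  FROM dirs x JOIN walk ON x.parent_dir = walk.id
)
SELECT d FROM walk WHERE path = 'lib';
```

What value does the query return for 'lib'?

Base: id=2 (build) at d 0.
Iteration 1: rows with parent_dir in {2} -> dist (id 3, d 1), data (id 5, d 1).
Iteration 2: rows with parent_dir in {3,5} -> var (id 4, d 2).
Iteration 3: rows with parent_dir in {4} -> backup (id 6, d 3), mail (id 7, d 3).
Iteration 4: rows with parent_dir in {6,7} -> bin (id 8, d 4), lib (id 9, d 4).
Iteration 5: rows with parent_dir in {8,9} -> log (id 10, d 5).
Iteration 6: no rows with parent_dir in {10}; recursion stops.

4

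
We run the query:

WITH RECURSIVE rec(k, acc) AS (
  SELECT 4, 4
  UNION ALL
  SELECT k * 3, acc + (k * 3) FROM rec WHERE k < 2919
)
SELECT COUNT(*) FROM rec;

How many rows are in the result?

8

Base: k=4, acc=4.
Iteration 1: 4 < 2919 holds -> k = 4 * 3 = 12, acc = 4 + 12 = 16.
Iteration 2: 12 < 2919 holds -> k = 12 * 3 = 36, acc = 16 + 36 = 52.
Iteration 3: 36 < 2919 holds -> k = 36 * 3 = 108, acc = 52 + 108 = 160.
Iteration 4: 108 < 2919 holds -> k = 108 * 3 = 324, acc = 160 + 324 = 484.
Iteration 5: 324 < 2919 holds -> k = 324 * 3 = 972, acc = 484 + 972 = 1456.
Iteration 6: 972 < 2919 holds -> k = 972 * 3 = 2916, acc = 1456 + 2916 = 4372.
Iteration 7: 2916 < 2919 holds -> k = 2916 * 3 = 8748, acc = 4372 + 8748 = 13120.
Iteration 8: 8748 < 2919 fails; recursion stops.
Total rows emitted: 8.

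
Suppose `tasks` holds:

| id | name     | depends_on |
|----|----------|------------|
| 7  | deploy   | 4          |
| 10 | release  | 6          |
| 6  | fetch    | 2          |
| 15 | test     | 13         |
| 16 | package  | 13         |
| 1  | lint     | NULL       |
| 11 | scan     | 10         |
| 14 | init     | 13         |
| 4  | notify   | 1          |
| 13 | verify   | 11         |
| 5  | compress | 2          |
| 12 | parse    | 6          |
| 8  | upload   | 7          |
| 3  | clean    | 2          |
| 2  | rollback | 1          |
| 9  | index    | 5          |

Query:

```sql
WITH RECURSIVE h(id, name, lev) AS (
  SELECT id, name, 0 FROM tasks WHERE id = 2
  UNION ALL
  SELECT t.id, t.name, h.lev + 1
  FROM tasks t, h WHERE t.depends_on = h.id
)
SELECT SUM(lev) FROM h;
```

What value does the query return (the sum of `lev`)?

Base: id=2 (rollback) at lev 0.
Iteration 1: rows with depends_on in {2} -> clean (id 3, lev 1), compress (id 5, lev 1), fetch (id 6, lev 1).
Iteration 2: rows with depends_on in {3,5,6} -> index (id 9, lev 2), release (id 10, lev 2), parse (id 12, lev 2).
Iteration 3: rows with depends_on in {9,10,12} -> scan (id 11, lev 3).
Iteration 4: rows with depends_on in {11} -> verify (id 13, lev 4).
Iteration 5: rows with depends_on in {13} -> init (id 14, lev 5), test (id 15, lev 5), package (id 16, lev 5).
Iteration 6: no rows with depends_on in {14,15,16}; recursion stops.
SUM(lev) = 0 + 1 + 1 + 1 + 2 + 2 + 2 + 3 + 4 + 5 + 5 + 5 = 31.

31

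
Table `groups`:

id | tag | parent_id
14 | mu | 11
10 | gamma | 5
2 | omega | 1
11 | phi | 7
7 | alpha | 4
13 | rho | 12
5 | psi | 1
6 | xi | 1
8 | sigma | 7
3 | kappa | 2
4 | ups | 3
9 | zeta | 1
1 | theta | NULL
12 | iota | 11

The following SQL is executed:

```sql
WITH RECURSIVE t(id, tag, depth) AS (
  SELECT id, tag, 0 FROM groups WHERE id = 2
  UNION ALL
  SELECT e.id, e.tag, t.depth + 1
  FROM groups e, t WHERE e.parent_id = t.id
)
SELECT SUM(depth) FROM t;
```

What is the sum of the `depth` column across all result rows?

Base: id=2 (omega) at depth 0.
Iteration 1: rows with parent_id in {2} -> kappa (id 3, depth 1).
Iteration 2: rows with parent_id in {3} -> ups (id 4, depth 2).
Iteration 3: rows with parent_id in {4} -> alpha (id 7, depth 3).
Iteration 4: rows with parent_id in {7} -> sigma (id 8, depth 4), phi (id 11, depth 4).
Iteration 5: rows with parent_id in {8,11} -> iota (id 12, depth 5), mu (id 14, depth 5).
Iteration 6: rows with parent_id in {12,14} -> rho (id 13, depth 6).
Iteration 7: no rows with parent_id in {13}; recursion stops.
SUM(depth) = 0 + 1 + 2 + 3 + 4 + 4 + 5 + 5 + 6 = 30.

30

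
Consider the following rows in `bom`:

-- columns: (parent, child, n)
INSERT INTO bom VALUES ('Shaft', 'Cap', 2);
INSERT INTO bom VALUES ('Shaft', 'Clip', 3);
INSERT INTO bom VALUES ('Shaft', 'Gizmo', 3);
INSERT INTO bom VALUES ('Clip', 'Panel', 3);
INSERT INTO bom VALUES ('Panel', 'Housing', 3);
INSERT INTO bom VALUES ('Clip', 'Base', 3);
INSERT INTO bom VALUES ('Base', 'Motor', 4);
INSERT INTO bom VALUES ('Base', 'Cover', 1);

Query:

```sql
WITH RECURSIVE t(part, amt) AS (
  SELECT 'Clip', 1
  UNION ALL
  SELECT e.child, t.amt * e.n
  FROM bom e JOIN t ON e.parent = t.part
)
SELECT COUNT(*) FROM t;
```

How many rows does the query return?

6

Base: (Clip, amt=1).
Iteration 1: components of {Clip} -> Base = 1*3 = 3, Panel = 1*3 = 3.
Iteration 2: components of {Base,Panel} -> Cover = 3*1 = 3, Housing = 3*3 = 9, Motor = 3*4 = 12.
Iteration 3: no further components; recursion stops.
Total rows emitted: 6.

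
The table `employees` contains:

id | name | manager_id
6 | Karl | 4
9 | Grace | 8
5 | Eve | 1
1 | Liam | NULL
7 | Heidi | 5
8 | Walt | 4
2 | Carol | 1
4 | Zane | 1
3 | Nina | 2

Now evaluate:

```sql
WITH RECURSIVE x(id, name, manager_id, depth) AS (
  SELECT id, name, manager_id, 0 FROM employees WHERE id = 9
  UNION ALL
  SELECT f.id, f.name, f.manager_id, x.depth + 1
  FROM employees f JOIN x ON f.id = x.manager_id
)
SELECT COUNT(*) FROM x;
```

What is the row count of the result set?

4

Base: id=9 (Grace), manager_id=8, depth 0.
Iteration 1: join on id=8 -> Walt (id 8, manager_id=4, depth 1).
Iteration 2: join on id=4 -> Zane (id 4, manager_id=1, depth 2).
Iteration 3: join on id=1 -> Liam (id 1, manager_id=NULL, depth 3).
Iteration 4: manager_id is NULL; no match; recursion stops.
Total rows emitted: 4.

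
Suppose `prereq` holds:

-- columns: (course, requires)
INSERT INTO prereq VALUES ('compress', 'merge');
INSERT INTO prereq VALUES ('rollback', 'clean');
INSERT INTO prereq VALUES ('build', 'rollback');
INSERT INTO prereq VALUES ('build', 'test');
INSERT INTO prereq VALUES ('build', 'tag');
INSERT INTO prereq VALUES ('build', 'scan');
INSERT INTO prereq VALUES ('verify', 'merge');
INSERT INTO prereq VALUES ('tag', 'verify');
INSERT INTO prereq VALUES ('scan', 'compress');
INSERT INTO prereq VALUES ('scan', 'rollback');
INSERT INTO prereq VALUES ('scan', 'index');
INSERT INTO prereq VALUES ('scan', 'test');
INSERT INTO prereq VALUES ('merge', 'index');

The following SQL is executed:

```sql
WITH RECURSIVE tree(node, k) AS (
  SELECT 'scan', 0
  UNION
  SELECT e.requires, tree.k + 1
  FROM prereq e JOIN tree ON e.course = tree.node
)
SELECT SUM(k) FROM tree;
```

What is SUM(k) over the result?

Base: (scan, k=0).
Iteration 1: edges from {scan} -> (compress, k=1), (index, k=1), (rollback, k=1), (test, k=1).
Iteration 2: edges from {compress,index,rollback,test} -> (clean, k=2), (merge, k=2).
Iteration 3: edges from {clean,merge} -> (index, k=3).
Iteration 4: no outgoing edges from {index}; recursion stops.
SUM(k) = 0 + 1 + 1 + 1 + 1 + 2 + 2 + 3 = 11.

11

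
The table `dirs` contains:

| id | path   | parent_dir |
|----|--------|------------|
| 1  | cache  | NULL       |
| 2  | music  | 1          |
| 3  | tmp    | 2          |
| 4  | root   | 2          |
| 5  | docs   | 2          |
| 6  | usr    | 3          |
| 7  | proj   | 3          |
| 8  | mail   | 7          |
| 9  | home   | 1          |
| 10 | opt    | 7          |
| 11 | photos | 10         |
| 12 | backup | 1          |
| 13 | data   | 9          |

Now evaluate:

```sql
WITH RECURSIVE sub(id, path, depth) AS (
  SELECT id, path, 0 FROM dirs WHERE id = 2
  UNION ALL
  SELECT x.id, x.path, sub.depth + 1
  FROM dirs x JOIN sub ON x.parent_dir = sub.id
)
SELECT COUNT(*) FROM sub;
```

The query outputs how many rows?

9

Base: id=2 (music) at depth 0.
Iteration 1: rows with parent_dir in {2} -> tmp (id 3, depth 1), root (id 4, depth 1), docs (id 5, depth 1).
Iteration 2: rows with parent_dir in {3,4,5} -> usr (id 6, depth 2), proj (id 7, depth 2).
Iteration 3: rows with parent_dir in {6,7} -> mail (id 8, depth 3), opt (id 10, depth 3).
Iteration 4: rows with parent_dir in {8,10} -> photos (id 11, depth 4).
Iteration 5: no rows with parent_dir in {11}; recursion stops.
Total rows emitted: 9.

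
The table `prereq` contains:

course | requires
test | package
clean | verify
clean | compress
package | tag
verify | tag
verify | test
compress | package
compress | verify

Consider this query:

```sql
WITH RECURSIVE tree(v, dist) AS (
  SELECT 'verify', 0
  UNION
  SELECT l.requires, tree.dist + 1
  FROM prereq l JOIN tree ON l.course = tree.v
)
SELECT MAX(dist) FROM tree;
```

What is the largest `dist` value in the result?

Base: (verify, dist=0).
Iteration 1: edges from {verify} -> (tag, dist=1), (test, dist=1).
Iteration 2: edges from {tag,test} -> (package, dist=2).
Iteration 3: edges from {package} -> (tag, dist=3).
Iteration 4: no outgoing edges from {tag}; recursion stops.
dist values: 0, 1, 1, 2, 3; the maximum is 3.

3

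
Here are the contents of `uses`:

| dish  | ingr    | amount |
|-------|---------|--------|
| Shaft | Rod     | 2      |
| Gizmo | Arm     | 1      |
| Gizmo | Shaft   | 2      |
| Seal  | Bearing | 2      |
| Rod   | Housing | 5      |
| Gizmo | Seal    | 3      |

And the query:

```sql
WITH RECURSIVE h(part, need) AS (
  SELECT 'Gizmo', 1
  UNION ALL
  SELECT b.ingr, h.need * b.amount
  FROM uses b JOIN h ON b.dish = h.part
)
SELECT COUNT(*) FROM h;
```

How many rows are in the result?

Base: (Gizmo, need=1).
Iteration 1: components of {Gizmo} -> Arm = 1*1 = 1, Seal = 1*3 = 3, Shaft = 1*2 = 2.
Iteration 2: components of {Arm,Seal,Shaft} -> Bearing = 3*2 = 6, Rod = 2*2 = 4.
Iteration 3: components of {Bearing,Rod} -> Housing = 4*5 = 20.
Iteration 4: no further components; recursion stops.
Total rows emitted: 7.

7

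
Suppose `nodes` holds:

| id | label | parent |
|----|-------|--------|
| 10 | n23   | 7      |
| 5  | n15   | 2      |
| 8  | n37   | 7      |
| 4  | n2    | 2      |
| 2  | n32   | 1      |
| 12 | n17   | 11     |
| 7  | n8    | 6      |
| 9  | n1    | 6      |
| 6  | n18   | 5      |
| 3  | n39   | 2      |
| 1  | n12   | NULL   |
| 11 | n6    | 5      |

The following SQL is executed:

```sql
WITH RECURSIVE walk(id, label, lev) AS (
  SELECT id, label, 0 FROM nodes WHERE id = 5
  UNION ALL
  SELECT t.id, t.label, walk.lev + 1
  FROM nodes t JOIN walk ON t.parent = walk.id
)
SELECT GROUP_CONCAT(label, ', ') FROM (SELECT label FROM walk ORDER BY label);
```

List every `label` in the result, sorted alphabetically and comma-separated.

Base: id=5 (n15) at lev 0.
Iteration 1: rows with parent in {5} -> n18 (id 6, lev 1), n6 (id 11, lev 1).
Iteration 2: rows with parent in {6,11} -> n8 (id 7, lev 2), n1 (id 9, lev 2), n17 (id 12, lev 2).
Iteration 3: rows with parent in {7,9,12} -> n37 (id 8, lev 3), n23 (id 10, lev 3).
Iteration 4: no rows with parent in {8,10}; recursion stops.

n1, n15, n17, n18, n23, n37, n6, n8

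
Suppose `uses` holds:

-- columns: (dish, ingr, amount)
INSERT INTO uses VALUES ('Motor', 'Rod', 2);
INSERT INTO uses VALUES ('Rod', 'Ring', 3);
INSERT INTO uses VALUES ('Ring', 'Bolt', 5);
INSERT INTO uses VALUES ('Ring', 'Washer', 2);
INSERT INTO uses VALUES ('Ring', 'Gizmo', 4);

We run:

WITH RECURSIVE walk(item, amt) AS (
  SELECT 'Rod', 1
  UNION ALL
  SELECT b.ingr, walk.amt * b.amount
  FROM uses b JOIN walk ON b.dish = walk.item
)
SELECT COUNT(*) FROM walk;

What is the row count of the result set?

Base: (Rod, amt=1).
Iteration 1: components of {Rod} -> Ring = 1*3 = 3.
Iteration 2: components of {Ring} -> Bolt = 3*5 = 15, Gizmo = 3*4 = 12, Washer = 3*2 = 6.
Iteration 3: no further components; recursion stops.
Total rows emitted: 5.

5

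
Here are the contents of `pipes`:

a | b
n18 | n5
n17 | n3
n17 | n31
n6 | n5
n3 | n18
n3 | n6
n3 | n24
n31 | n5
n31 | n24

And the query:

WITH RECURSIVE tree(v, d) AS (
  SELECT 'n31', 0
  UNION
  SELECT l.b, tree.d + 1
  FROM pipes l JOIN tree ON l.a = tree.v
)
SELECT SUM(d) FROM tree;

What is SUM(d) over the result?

2

Base: (n31, d=0).
Iteration 1: edges from {n31} -> (n24, d=1), (n5, d=1).
Iteration 2: no outgoing edges from {n24,n5}; recursion stops.
SUM(d) = 0 + 1 + 1 = 2.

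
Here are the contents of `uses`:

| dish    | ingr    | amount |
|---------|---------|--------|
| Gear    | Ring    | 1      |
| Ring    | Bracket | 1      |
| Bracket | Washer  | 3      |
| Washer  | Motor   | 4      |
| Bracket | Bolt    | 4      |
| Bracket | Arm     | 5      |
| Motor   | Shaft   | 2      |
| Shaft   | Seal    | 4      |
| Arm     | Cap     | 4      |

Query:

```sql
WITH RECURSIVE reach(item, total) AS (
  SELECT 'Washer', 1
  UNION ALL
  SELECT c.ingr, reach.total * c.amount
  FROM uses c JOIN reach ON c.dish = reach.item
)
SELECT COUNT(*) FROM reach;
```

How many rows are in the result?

4

Base: (Washer, total=1).
Iteration 1: components of {Washer} -> Motor = 1*4 = 4.
Iteration 2: components of {Motor} -> Shaft = 4*2 = 8.
Iteration 3: components of {Shaft} -> Seal = 8*4 = 32.
Iteration 4: no further components; recursion stops.
Total rows emitted: 4.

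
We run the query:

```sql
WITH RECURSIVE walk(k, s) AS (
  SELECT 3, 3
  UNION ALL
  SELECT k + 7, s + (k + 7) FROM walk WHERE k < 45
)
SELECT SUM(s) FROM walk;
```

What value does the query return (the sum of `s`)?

476

Base: k=3, s=3.
Iteration 1: 3 < 45 holds -> k = 3 + 7 = 10, s = 3 + 10 = 13.
Iteration 2: 10 < 45 holds -> k = 10 + 7 = 17, s = 13 + 17 = 30.
Iteration 3: 17 < 45 holds -> k = 17 + 7 = 24, s = 30 + 24 = 54.
Iteration 4: 24 < 45 holds -> k = 24 + 7 = 31, s = 54 + 31 = 85.
Iteration 5: 31 < 45 holds -> k = 31 + 7 = 38, s = 85 + 38 = 123.
Iteration 6: 38 < 45 holds -> k = 38 + 7 = 45, s = 123 + 45 = 168.
Iteration 7: 45 < 45 fails; recursion stops.
SUM(s) = 3 + 13 + 30 + 54 + 85 + 123 + 168 = 476.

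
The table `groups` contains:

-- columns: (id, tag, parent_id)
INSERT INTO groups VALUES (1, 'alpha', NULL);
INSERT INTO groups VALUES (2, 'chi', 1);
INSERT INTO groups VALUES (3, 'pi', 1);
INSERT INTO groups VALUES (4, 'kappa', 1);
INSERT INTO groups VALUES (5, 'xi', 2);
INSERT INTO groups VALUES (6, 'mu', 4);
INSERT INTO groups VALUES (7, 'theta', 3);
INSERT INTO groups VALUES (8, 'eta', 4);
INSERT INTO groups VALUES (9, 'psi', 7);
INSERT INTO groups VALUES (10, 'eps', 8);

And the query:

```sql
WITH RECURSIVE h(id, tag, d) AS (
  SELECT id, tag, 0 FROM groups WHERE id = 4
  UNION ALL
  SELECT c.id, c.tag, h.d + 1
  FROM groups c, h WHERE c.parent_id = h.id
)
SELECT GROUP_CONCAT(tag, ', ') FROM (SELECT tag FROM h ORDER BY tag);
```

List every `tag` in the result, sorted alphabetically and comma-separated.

eps, eta, kappa, mu

Base: id=4 (kappa) at d 0.
Iteration 1: rows with parent_id in {4} -> mu (id 6, d 1), eta (id 8, d 1).
Iteration 2: rows with parent_id in {6,8} -> eps (id 10, d 2).
Iteration 3: no rows with parent_id in {10}; recursion stops.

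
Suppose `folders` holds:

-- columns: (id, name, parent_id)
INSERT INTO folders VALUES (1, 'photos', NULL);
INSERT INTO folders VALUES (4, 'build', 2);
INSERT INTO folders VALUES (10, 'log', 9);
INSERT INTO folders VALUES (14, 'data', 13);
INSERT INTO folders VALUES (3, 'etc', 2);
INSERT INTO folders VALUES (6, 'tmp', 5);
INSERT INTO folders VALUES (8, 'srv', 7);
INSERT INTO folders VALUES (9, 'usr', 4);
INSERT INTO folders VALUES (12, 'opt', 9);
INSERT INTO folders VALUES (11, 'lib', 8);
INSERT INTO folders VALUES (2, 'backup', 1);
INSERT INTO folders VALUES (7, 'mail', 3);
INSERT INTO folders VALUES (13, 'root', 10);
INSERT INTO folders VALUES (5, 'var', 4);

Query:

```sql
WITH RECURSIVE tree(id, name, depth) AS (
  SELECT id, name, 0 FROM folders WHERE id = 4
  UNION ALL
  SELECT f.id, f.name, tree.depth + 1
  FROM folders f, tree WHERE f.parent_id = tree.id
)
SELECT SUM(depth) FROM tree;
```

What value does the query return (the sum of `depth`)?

15

Base: id=4 (build) at depth 0.
Iteration 1: rows with parent_id in {4} -> var (id 5, depth 1), usr (id 9, depth 1).
Iteration 2: rows with parent_id in {5,9} -> tmp (id 6, depth 2), log (id 10, depth 2), opt (id 12, depth 2).
Iteration 3: rows with parent_id in {6,10,12} -> root (id 13, depth 3).
Iteration 4: rows with parent_id in {13} -> data (id 14, depth 4).
Iteration 5: no rows with parent_id in {14}; recursion stops.
SUM(depth) = 0 + 1 + 1 + 2 + 2 + 2 + 3 + 4 = 15.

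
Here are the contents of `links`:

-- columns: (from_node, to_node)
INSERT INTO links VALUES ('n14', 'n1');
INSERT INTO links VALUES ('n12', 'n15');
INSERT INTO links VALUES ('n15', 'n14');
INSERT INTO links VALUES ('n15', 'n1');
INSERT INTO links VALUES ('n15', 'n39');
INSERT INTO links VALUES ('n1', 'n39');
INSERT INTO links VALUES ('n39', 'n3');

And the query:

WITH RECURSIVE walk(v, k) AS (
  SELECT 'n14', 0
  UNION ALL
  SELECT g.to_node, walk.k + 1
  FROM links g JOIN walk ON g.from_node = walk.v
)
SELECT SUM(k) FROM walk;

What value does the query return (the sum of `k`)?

Base: (n14, k=0).
Iteration 1: edges from {n14} -> (n1, k=1).
Iteration 2: edges from {n1} -> (n39, k=2).
Iteration 3: edges from {n39} -> (n3, k=3).
Iteration 4: no outgoing edges from {n3}; recursion stops.
SUM(k) = 0 + 1 + 2 + 3 = 6.

6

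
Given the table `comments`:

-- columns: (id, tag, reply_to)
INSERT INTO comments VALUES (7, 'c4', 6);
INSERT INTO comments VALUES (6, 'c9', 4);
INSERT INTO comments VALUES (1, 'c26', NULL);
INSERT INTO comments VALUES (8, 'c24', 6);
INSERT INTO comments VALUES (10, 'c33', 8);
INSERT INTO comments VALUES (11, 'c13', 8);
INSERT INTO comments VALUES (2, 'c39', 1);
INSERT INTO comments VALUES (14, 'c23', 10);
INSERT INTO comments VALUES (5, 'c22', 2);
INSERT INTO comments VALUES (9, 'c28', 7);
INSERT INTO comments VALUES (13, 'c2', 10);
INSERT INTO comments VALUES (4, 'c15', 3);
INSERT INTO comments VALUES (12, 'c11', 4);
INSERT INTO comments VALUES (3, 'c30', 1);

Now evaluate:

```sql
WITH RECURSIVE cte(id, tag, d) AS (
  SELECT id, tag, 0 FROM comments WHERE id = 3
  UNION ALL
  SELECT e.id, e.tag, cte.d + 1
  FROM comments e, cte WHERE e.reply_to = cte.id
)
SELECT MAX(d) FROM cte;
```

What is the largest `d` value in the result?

Base: id=3 (c30) at d 0.
Iteration 1: rows with reply_to in {3} -> c15 (id 4, d 1).
Iteration 2: rows with reply_to in {4} -> c9 (id 6, d 2), c11 (id 12, d 2).
Iteration 3: rows with reply_to in {6,12} -> c4 (id 7, d 3), c24 (id 8, d 3).
Iteration 4: rows with reply_to in {7,8} -> c28 (id 9, d 4), c33 (id 10, d 4), c13 (id 11, d 4).
Iteration 5: rows with reply_to in {9,10,11} -> c2 (id 13, d 5), c23 (id 14, d 5).
Iteration 6: no rows with reply_to in {13,14}; recursion stops.
d values: 0, 1, 2, 2, 3, 3, 4, 4, 4, 5, 5; the maximum is 5.

5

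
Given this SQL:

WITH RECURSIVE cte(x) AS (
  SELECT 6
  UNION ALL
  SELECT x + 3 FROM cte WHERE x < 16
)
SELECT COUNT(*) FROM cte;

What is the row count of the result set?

Base: x=6.
Iteration 1: 6 < 16 holds -> x = 6 + 3 = 9.
Iteration 2: 9 < 16 holds -> x = 9 + 3 = 12.
Iteration 3: 12 < 16 holds -> x = 12 + 3 = 15.
Iteration 4: 15 < 16 holds -> x = 15 + 3 = 18.
Iteration 5: 18 < 16 fails; recursion stops.
Total rows emitted: 5.

5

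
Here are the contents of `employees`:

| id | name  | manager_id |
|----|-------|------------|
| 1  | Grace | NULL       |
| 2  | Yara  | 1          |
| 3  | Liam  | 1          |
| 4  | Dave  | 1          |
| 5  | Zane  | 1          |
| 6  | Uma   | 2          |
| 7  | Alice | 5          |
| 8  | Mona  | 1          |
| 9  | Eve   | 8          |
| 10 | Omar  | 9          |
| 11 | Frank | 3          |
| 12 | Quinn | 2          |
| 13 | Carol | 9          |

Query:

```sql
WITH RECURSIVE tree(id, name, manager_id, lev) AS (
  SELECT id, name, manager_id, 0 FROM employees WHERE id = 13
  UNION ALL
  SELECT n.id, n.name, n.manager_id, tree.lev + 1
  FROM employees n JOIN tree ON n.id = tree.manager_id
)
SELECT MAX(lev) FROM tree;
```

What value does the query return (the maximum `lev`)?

3

Base: id=13 (Carol), manager_id=9, lev 0.
Iteration 1: join on id=9 -> Eve (id 9, manager_id=8, lev 1).
Iteration 2: join on id=8 -> Mona (id 8, manager_id=1, lev 2).
Iteration 3: join on id=1 -> Grace (id 1, manager_id=NULL, lev 3).
Iteration 4: manager_id is NULL; no match; recursion stops.
lev values: 0, 1, 2, 3; the maximum is 3.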